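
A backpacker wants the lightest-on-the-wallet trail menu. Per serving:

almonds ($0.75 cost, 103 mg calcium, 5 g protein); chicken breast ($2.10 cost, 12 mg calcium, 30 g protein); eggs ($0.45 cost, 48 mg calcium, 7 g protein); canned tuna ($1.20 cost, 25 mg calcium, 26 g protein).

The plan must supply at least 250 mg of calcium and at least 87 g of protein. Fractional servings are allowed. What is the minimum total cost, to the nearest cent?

$4.53

Check every corner: each single food scaled to meet both minima, and each pair solved so both constraints bind.
almonds only: max(250/103, 87/5) = 17.4 servings → $13.05.
chicken breast only: max(250/12, 87/30) = 20.83 servings → $43.75.
eggs only: max(250/48, 87/7) = 12.43 servings → $5.59.
canned tuna only: max(250/25, 87/26) = 10 servings → $12.00.
almonds + chicken breast with both tight: 2.131 servings and 2.545 servings → $6.94.
almonds + eggs: the both-tight solution has a negative serving — not a feasible corner.
almonds + canned tuna with both tight: 1.694 servings and 3.02 servings → $4.90.
chicken breast + eggs with both tight: 1.789 servings and 4.761 servings → $5.90.
chicken breast + canned tuna: intersection lies outside the first quadrant.
eggs + canned tuna with both tight: 4.031 servings and 2.261 servings → $4.53.
So the least-cost plan costs $4.53.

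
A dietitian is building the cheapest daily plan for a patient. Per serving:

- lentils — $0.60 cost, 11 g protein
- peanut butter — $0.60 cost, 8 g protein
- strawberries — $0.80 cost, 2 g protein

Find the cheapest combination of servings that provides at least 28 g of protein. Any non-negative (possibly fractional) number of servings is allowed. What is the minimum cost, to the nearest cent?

Cost per g of protein: lentils $0.0545, peanut butter $0.0750, strawberries $0.4000.
With no serving limits, use only lentils: 28 g / 11 g = 2.545 servings × $0.60 = $1.53.

$1.53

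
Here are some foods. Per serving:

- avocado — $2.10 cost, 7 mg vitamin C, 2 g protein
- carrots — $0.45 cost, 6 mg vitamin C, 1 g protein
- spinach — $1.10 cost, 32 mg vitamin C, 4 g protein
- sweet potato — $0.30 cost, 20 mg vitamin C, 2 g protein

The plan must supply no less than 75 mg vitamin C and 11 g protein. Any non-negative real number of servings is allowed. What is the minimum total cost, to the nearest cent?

A basic optimal solution has at most two foods positive. Try each food alone and each pair with both targets met exactly.
avocado only: max(75/7, 11/2) = 10.71 servings → $22.50.
carrots only: max(75/6, 11/1) = 12.5 servings → $5.62.
spinach only: max(75/32, 11/4) = 2.75 servings → $3.02.
sweet potato only: max(75/20, 11/2) = 5.5 servings → $1.65.
avocado + carrots: the both-tight solution has a negative serving — not a feasible corner.
avocado + spinach with both tight: 1.444 servings and 2.028 servings → $5.26.
avocado + sweet potato with both tight: 2.692 servings and 2.808 servings → $6.50.
carrots + spinach with both tight: 6.5 servings and 1.125 servings → $4.16.
carrots + sweet potato with both tight: 8.75 servings and 1.125 servings → $4.28.
spinach + sweet potato with both targets exact would need a negative amount; discard.
Cheapest feasible corner: $1.65.

$1.65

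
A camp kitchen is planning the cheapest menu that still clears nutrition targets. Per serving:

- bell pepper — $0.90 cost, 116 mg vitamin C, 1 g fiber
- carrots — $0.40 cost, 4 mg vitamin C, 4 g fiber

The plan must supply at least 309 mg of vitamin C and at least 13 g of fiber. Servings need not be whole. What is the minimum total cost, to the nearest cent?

A basic optimal solution has at most two foods positive. Try each food alone and each pair with both targets met exactly.
bell pepper only: max(309/116, 13/1) = 13 servings → $11.70.
carrots only: max(309/4, 13/4) = 77.25 servings → $30.90.
bell pepper + carrots with both tight: 2.574 servings and 2.607 servings → $3.36.
The minimum over all feasible corners is $3.36.

$3.36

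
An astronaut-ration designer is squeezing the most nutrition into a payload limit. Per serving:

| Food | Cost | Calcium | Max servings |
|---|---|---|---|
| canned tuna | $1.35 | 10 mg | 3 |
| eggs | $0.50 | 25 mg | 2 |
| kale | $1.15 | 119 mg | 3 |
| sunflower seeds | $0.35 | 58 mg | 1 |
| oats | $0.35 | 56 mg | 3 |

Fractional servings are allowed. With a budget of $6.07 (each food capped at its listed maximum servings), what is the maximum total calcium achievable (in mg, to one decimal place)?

634.6 mg

Calcium per dollar: sunflower seeds 165.7, oats 160, kale 103.5, eggs 50, canned tuna 7.407.
Take 1 serving of sunflower seeds: spends $0.35, +58.0 mg calcium (running total 58.0 mg).
Take 3 servings of oats: spends $1.05, +168.0 mg calcium (running total 226.0 mg).
Take 3 servings of kale: spends $3.45, +357.0 mg calcium (running total 583.0 mg).
Take 2 servings of eggs: spends $1.00, +50.0 mg calcium (running total 633.0 mg).
Take 0.163 servings of canned tuna: spends $0.22, +1.6 mg calcium (running total 634.6 mg).
Filling greedily by calcium-per-dollar is optimal for one linear limit, giving 634.6 mg.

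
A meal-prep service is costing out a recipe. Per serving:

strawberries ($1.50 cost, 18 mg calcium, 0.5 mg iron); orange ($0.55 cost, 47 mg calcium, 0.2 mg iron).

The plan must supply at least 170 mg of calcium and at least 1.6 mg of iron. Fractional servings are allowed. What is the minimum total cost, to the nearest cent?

$4.40

strawberries only: max(170/18, 1.6/0.5) = 9.444 servings → $14.17.
orange only: max(170/47, 1.6/0.2) = 8 servings → $4.40.
strawberries + orange with both tight: 2.07 servings and 2.824 servings → $4.66.
Cheapest feasible corner: $4.40.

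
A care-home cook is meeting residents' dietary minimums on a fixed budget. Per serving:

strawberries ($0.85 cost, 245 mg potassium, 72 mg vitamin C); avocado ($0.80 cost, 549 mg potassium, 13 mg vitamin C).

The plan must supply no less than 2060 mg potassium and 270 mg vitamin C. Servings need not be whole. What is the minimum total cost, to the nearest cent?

$4.65

strawberries only: max(2060/245, 270/72) = 8.408 servings → $7.15.
avocado only: max(2060/549, 270/13) = 20.77 servings → $16.62.
strawberries + avocado with both tight: 3.342 servings and 2.261 servings → $4.65.
The minimum over all feasible corners is $4.65.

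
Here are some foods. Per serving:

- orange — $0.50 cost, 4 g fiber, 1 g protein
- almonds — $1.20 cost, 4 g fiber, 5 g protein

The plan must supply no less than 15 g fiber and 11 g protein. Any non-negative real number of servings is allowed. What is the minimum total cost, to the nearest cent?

The cheapest plan sits at a corner of the feasible region — with two constraints it uses at most two foods.
orange only: max(15/4, 11/1) = 11 servings → $5.50.
almonds only: max(15/4, 11/5) = 3.75 servings → $4.50.
orange + almonds with both tight: 1.938 servings and 1.812 servings → $3.14.
So the least-cost plan costs $3.14.

$3.14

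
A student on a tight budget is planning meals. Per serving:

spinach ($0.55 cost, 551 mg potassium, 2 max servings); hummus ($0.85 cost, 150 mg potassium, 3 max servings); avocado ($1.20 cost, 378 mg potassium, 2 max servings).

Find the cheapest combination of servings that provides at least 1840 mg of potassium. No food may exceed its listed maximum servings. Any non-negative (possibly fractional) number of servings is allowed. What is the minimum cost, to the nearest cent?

$3.44

Cost per mg of potassium: spinach $0.0010, avocado $0.0032, hummus $0.0057.
Take 2 servings of spinach: +1102.0 mg potassium for $1.10 (total $1.10, still need 738.0 mg).
Take 1.952 servings of avocado: +738.0 mg potassium for $2.34 (total $3.44, still need 0.0 mg).
Filling from the cheapest source first is optimal under one linear minimum: $3.44.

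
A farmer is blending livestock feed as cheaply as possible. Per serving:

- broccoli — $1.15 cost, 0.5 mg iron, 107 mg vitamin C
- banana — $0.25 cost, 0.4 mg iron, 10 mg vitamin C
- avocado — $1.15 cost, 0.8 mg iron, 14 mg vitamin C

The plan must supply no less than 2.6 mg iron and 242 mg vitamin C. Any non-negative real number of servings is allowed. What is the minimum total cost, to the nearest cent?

For a min-cost LP with two ≥-constraints, a basic feasible solution has at most two positive variables.
broccoli only: max(2.6/0.5, 242/107) = 5.2 servings → $5.98.
banana only: max(2.6/0.4, 242/10) = 24.2 servings → $6.05.
avocado only: max(2.6/0.8, 242/14) = 17.29 servings → $19.88.
broccoli + banana with both tight: 1.873 servings and 4.159 servings → $3.19.
broccoli + avocado with both tight: 2 servings and 2 servings → $4.60.
banana + avocado with both targets exact would need a negative amount; discard.
The minimum over all feasible corners is $3.19.

$3.19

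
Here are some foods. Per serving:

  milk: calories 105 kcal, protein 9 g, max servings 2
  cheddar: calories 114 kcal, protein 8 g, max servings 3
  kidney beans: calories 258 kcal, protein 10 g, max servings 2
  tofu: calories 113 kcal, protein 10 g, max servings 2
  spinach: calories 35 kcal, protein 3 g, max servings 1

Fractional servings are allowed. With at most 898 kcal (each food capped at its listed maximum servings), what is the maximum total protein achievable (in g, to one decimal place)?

68.3 g

Protein per kcal: tofu 0.0885, milk 0.08571, spinach 0.08571, cheddar 0.07018, kidney beans 0.03876.
Take 2 servings of tofu: uses 226 kcal, +20.0 g protein (running total 20.0 g).
Take 2 servings of milk: uses 210 kcal, +18.0 g protein (running total 38.0 g).
Take 1 serving of spinach: uses 35 kcal, +3.0 g protein (running total 41.0 g).
Take 3 servings of cheddar: uses 342 kcal, +24.0 g protein (running total 65.0 g).
Take 0.3295 servings of kidney beans: uses 85 kcal, +3.3 g protein (running total 68.3 g).
Greedy by best ratio exhausts the calories allowance optimally: 68.3 g.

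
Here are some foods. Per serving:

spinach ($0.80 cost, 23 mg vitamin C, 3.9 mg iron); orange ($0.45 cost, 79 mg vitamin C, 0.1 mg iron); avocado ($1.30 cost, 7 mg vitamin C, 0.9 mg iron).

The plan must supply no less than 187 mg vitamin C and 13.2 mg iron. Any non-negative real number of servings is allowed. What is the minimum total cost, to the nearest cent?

Minimising a linear cost over {vitamin C ≥ 187, iron ≥ 13.2, servings ≥ 0} — the optimum is at a vertex, using one or two foods.
spinach only: max(187/23, 13.2/3.9) = 8.13 servings → $6.50.
orange only: max(187/79, 13.2/0.1) = 132 servings → $59.40.
avocado only: max(187/7, 13.2/0.9) = 26.71 servings → $34.73.
spinach + orange with both tight: 3.349 servings and 1.392 servings → $3.31.
spinach + avocado with both targets exact would need a negative amount; discard.
orange + avocado with both tight: 1.078 servings and 14.55 servings → $19.40.
Cheapest feasible corner: $3.31.

$3.31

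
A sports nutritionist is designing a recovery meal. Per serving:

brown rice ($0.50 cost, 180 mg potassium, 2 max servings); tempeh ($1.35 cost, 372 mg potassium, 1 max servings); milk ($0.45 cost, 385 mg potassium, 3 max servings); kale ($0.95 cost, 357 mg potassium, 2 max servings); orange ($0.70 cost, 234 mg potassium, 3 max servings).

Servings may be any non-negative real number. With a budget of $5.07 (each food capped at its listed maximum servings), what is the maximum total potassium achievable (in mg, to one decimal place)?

Potassium per dollar: milk 855.6, kale 375.8, brown rice 360, orange 334.3, tempeh 275.6.
Take 3 servings of milk: spends $1.35, +1155.0 mg potassium (running total 1155.0 mg).
Take 2 servings of kale: spends $1.90, +714.0 mg potassium (running total 1869.0 mg).
Take 2 servings of brown rice: spends $1.00, +360.0 mg potassium (running total 2229.0 mg).
Take 1.171 servings of orange: spends $0.82, +274.1 mg potassium (running total 2503.1 mg).
Greedy by best ratio exhausts the cost allowance optimally: 2503.1 mg.

2503.1 mg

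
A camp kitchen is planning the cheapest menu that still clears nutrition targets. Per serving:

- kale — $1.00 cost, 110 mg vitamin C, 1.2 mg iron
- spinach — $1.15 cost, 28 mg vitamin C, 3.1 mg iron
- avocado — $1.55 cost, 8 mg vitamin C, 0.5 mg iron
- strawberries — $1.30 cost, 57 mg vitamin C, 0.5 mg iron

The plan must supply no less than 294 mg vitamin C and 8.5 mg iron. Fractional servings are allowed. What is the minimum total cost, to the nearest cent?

An LP optimum is at a vertex; with two nutrient constraints at most two foods are used. Check each candidate.
kale only: max(294/110, 8.5/1.2) = 7.083 servings → $7.08.
spinach only: max(294/28, 8.5/3.1) = 10.5 servings → $12.07.
avocado only: max(294/8, 8.5/0.5) = 36.75 servings → $56.96.
strawberries only: max(294/57, 8.5/0.5) = 17 servings → $22.10.
kale + spinach with both tight: 2.191 servings and 1.894 servings → $4.37.
kale + avocado with both tight: 1.74 servings and 12.82 servings → $21.62.
kale + strawberries: the both-tight solution has a negative serving — not a feasible corner.
spinach + avocado: the both-tight solution has a negative serving — not a feasible corner.
spinach + strawberries with both tight: 2.074 servings and 4.139 servings → $7.77.
avocado + strawberries with both tight: 13.78 servings and 3.224 servings → $25.54.
So the least-cost plan costs $4.37.

$4.37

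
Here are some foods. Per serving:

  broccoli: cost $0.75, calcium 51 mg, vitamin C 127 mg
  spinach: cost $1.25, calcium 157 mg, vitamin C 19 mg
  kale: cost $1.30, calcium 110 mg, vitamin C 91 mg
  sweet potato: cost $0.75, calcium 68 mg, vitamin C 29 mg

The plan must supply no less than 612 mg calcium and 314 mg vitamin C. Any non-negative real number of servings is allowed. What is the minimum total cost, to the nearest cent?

The cheapest plan sits at a corner of the feasible region — with two constraints it uses at most two foods.
broccoli only: max(612/51, 314/127) = 12 servings → $9.00.
spinach only: max(612/157, 314/19) = 16.53 servings → $20.66.
kale only: max(612/110, 314/91) = 5.564 servings → $7.23.
sweet potato only: max(612/68, 314/29) = 10.83 servings → $8.12.
broccoli + spinach with both tight: 1.986 servings and 3.253 servings → $5.56.
broccoli + kale with both targets exact would need a negative amount; discard.
broccoli + sweet potato with both tight: 0.5036 servings and 8.622 servings → $6.84.
spinach + kale with both tight: 1.734 servings and 3.088 servings → $6.18.
spinach + sweet potato: the both-tight solution has a negative serving — not a feasible corner.
kale + sweet potato with both tight: 1.202 servings and 7.055 servings → $6.85.
Cheapest feasible corner: $5.56.

$5.56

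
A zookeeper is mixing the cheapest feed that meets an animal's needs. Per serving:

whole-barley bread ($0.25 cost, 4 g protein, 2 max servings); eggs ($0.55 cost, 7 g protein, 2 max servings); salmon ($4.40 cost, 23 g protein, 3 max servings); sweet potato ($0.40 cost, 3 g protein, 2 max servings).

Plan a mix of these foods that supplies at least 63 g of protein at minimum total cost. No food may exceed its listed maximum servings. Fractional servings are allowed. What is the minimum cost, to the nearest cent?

Cost per g of protein: whole-barley bread $0.0625, eggs $0.0786, sweet potato $0.1333, salmon $0.1913.
Take 2 servings of whole-barley bread: +8.0 g protein for $0.50 (total $0.50, still need 55.0 g).
Take 2 servings of eggs: +14.0 g protein for $1.10 (total $1.60, still need 41.0 g).
Take 2 servings of sweet potato: +6.0 g protein for $0.80 (total $2.40, still need 35.0 g).
Take 1.522 servings of salmon: +35.0 g protein for $6.70 (total $9.10, still need 0.0 g).
Filling from the cheapest source first is optimal under one linear minimum: $9.10.

$9.10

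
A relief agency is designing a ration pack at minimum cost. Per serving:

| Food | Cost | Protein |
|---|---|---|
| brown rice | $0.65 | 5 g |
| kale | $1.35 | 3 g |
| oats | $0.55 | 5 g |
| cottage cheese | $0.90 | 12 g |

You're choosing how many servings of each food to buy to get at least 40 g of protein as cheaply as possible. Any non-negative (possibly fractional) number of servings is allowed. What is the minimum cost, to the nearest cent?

$3.00

Cost per g of protein: cottage cheese $0.0750, oats $0.1100, brown rice $0.1300, kale $0.4500.
With no serving limits, use only cottage cheese: 40 g / 12 g = 3.333 servings × $0.90 = $3.00.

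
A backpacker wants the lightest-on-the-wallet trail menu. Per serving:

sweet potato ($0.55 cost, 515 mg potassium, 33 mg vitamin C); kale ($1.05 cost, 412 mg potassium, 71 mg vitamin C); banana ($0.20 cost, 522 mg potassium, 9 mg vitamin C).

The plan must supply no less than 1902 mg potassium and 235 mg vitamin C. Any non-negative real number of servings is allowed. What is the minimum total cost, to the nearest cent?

$3.55

sweet potato only: max(1902/515, 235/33) = 7.121 servings → $3.92.
kale only: max(1902/412, 235/71) = 4.617 servings → $4.85.
banana only: max(1902/522, 235/9) = 26.11 servings → $5.22.
sweet potato + kale with both tight: 1.664 servings and 2.536 servings → $3.58.
sweet potato + banana: intersection lies outside the first quadrant.
kale + banana with both tight: 3.165 servings and 1.146 servings → $3.55.
The minimum over all feasible corners is $3.55.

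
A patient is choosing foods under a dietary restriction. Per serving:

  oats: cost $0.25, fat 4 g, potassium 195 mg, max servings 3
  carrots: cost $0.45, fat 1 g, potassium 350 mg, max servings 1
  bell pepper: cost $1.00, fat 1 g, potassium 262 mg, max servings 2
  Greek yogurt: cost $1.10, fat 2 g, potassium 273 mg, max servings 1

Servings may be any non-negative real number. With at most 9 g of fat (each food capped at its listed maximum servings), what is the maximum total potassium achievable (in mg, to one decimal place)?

Potassium per g fat: carrots 350, bell pepper 262, Greek yogurt 136.5, oats 48.75.
Take 1 serving of carrots: uses 1 g fat, +350.0 mg potassium (running total 350.0 mg).
Take 2 servings of bell pepper: uses 2 g fat, +524.0 mg potassium (running total 874.0 mg).
Take 1 serving of Greek yogurt: uses 2 g fat, +273.0 mg potassium (running total 1147.0 mg).
Take 1 serving of oats: uses 4 g fat, +195.0 mg potassium (running total 1342.0 mg).
Greedy by best ratio exhausts the fat allowance optimally: 1342.0 mg.

1342.0 mg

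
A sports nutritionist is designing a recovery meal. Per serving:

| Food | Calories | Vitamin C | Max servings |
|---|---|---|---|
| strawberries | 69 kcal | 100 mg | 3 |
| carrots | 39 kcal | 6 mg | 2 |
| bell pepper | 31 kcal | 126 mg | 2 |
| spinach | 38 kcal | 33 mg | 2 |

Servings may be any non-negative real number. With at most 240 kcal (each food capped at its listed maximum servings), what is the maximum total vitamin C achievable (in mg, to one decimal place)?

Vitamin C per kcal: bell pepper 4.065, strawberries 1.449, spinach 0.8684, carrots 0.1538.
Take 2 servings of bell pepper: uses 62 kcal, +252.0 mg vitamin C (running total 252.0 mg).
Take 2.58 servings of strawberries: uses 178 kcal, +258.0 mg vitamin C (running total 510.0 mg).
Filling greedily by vitamin C-per-kcal is optimal for one linear limit, giving 510.0 mg.

510.0 mg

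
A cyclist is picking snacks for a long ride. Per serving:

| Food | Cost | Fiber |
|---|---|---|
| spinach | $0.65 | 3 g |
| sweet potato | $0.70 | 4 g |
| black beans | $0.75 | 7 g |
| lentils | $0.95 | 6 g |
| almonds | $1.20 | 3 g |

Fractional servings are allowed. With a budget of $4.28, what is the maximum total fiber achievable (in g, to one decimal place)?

Fiber per dollar: black beans 9.333, lentils 6.316, sweet potato 5.714, spinach 4.615, almonds 2.5.
With no serving limits, spend the whole cost allowance on black beans: $4.28 / $0.75 × 7 g = 39.9 g.

39.9 g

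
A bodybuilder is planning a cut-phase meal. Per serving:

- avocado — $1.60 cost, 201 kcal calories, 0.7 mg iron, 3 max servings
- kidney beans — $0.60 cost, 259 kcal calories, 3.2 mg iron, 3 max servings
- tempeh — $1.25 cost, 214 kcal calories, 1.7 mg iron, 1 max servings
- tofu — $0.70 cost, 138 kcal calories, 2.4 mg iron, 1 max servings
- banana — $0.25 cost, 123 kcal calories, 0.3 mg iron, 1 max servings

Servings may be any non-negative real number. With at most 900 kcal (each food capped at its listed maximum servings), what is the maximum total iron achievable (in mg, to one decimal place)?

Iron per kcal: tofu 0.01739, kidney beans 0.01236, tempeh 0.007944, avocado 0.003483, banana 0.002439.
Take 1 serving of tofu: uses 138 kcal, +2.4 mg iron (running total 2.4 mg).
Take 2.942 servings of kidney beans: uses 762 kcal, +9.4 mg iron (running total 11.8 mg).
Greedy by best ratio exhausts the calories allowance optimally: 11.8 mg.

11.8 mg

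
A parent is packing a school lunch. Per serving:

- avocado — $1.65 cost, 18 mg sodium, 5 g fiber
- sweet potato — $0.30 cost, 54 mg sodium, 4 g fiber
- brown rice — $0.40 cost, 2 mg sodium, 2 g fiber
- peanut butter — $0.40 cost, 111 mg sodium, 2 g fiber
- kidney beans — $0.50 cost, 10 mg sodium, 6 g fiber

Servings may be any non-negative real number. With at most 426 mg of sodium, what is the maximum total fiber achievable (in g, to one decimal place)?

Fiber per mg sodium: brown rice 1, kidney beans 0.6, avocado 0.2778, sweet potato 0.07407, peanut butter 0.01802.
With no serving limits, spend the whole sodium allowance on brown rice: 426 mg / 2 mg × 2 g = 426.0 g.

426.0 g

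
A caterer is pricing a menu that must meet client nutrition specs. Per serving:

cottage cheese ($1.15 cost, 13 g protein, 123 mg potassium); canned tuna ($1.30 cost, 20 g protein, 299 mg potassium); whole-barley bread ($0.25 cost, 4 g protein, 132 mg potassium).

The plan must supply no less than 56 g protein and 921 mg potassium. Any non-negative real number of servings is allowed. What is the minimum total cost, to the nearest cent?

$3.50

This is a tiny linear program; its minimum lies at a vertex of the feasible set. List the vertices and price them.
cottage cheese only: max(56/13, 921/123) = 7.488 servings → $8.61.
canned tuna only: max(56/20, 921/299) = 3.08 servings → $4.00.
whole-barley bread only: max(56/4, 921/132) = 14 servings → $3.50.
cottage cheese + canned tuna: the both-tight solution has a negative serving — not a feasible corner.
cottage cheese + whole-barley bread with both tight: 3.029 servings and 4.154 servings → $4.52.
canned tuna + whole-barley bread with both tight: 2.568 servings and 1.161 servings → $3.63.
The minimum over all feasible corners is $3.50.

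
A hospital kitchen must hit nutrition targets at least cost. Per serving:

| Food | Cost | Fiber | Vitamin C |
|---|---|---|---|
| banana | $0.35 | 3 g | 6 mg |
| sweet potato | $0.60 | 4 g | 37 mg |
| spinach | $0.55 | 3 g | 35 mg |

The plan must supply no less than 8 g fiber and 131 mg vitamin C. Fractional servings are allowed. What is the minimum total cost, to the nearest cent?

banana only: max(8/3, 131/6) = 21.83 servings → $7.64.
sweet potato only: max(8/4, 131/37) = 3.541 servings → $2.12.
spinach only: max(8/3, 131/35) = 3.743 servings → $2.06.
banana + sweet potato: intersection lies outside the first quadrant.
banana + spinach with both targets exact would need a negative amount; discard.
sweet potato + spinach with both targets exact would need a negative amount; discard.
So the least-cost plan costs $2.06.

$2.06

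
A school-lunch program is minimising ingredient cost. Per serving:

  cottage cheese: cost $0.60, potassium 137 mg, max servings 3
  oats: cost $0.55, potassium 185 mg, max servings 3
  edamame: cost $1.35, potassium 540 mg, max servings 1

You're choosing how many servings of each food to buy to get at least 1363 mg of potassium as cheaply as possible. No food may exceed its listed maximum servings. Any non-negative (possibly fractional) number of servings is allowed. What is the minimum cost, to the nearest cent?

Cost per mg of potassium: edamame $0.0025, oats $0.0030, cottage cheese $0.0044.
Take 1 serving of edamame: +540.0 mg potassium for $1.35 (total $1.35, still need 823.0 mg).
Take 3 servings of oats: +555.0 mg potassium for $1.65 (total $3.00, still need 268.0 mg).
Take 1.956 servings of cottage cheese: +268.0 mg potassium for $1.17 (total $4.17, still need 0.0 mg).
Filling from the cheapest source first is optimal under one linear minimum: $4.17.

$4.17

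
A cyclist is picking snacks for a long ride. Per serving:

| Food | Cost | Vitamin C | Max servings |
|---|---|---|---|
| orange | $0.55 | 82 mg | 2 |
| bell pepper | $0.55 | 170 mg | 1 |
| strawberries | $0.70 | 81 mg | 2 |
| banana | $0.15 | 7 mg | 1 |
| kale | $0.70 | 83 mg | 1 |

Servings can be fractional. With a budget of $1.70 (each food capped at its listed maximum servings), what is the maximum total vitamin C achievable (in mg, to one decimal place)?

Vitamin C per dollar: bell pepper 309.1, orange 149.1, kale 118.6, strawberries 115.7, banana 46.67.
Take 1 serving of bell pepper: spends $0.55, +170.0 mg vitamin C (running total 170.0 mg).
Take 2 servings of orange: spends $1.10, +164.0 mg vitamin C (running total 334.0 mg).
Take 0.07143 servings of kale: spends $0.05, +5.9 mg vitamin C (running total 339.9 mg).
Filling greedily by vitamin C-per-dollar is optimal for one linear limit, giving 339.9 mg.

339.9 mg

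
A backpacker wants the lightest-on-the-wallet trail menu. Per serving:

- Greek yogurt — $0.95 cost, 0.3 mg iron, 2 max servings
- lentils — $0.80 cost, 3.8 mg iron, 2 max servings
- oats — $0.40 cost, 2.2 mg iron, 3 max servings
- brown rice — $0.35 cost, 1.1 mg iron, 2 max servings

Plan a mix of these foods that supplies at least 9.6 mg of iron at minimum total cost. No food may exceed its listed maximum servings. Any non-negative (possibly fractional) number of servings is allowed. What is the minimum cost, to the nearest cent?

Cost per mg of iron: oats $0.1818, lentils $0.2105, brown rice $0.3182, Greek yogurt $3.1667.
Take 3 servings of oats: +6.6 mg iron for $1.20 (total $1.20, still need 3.0 mg).
Take 0.7895 servings of lentils: +3.0 mg iron for $0.63 (total $1.83, still need 0.0 mg).
Greedy by cheapest-per-mg is optimal for a single linear constraint, so the minimum cost is $1.83.

$1.83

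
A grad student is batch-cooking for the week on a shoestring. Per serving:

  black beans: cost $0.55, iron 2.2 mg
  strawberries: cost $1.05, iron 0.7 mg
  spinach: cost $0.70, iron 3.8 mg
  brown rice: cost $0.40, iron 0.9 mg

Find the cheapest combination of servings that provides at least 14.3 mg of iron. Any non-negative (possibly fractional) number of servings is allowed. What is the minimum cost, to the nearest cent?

$2.63

Cost per mg of iron: spinach $0.1842, black beans $0.2500, brown rice $0.4444, strawberries $1.5000.
With no serving limits, use only spinach: 14.3 mg / 3.8 mg = 3.763 servings × $0.70 = $2.63.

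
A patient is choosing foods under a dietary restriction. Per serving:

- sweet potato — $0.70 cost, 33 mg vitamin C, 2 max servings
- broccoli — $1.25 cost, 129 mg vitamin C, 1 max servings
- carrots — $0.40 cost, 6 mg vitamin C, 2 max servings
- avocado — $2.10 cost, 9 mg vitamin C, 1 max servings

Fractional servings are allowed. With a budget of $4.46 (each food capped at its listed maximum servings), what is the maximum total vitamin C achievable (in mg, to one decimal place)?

Vitamin C per dollar: broccoli 103.2, sweet potato 47.14, carrots 15, avocado 4.286.
Take 1 serving of broccoli: spends $1.25, +129.0 mg vitamin C (running total 129.0 mg).
Take 2 servings of sweet potato: spends $1.40, +66.0 mg vitamin C (running total 195.0 mg).
Take 2 servings of carrots: spends $0.80, +12.0 mg vitamin C (running total 207.0 mg).
Take 0.481 servings of avocado: spends $1.01, +4.3 mg vitamin C (running total 211.3 mg).
Greedy by best ratio exhausts the cost allowance optimally: 211.3 mg.

211.3 mg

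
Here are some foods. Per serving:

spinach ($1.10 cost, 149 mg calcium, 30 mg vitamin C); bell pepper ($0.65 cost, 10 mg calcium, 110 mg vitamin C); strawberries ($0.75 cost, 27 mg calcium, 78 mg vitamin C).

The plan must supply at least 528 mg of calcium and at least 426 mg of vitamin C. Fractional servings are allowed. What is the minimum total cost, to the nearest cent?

$5.60

The cheapest plan sits at a corner of the feasible region — with two constraints it uses at most two foods.
spinach only: max(528/149, 426/30) = 14.2 servings → $15.62.
bell pepper only: max(528/10, 426/110) = 52.8 servings → $34.32.
strawberries only: max(528/27, 426/78) = 19.56 servings → $14.67.
spinach + bell pepper with both tight: 3.345 servings and 2.96 servings → $5.60.
spinach + strawberries with both tight: 2.745 servings and 4.406 servings → $6.32.
bell pepper + strawberries with both targets exact would need a negative amount; discard.
So the least-cost plan costs $5.60.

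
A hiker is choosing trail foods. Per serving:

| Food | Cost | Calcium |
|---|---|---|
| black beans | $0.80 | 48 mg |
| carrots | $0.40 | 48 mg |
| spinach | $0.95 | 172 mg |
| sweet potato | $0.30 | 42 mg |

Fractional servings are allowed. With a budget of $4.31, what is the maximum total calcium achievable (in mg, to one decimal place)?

Calcium per dollar: spinach 181.1, sweet potato 140, carrots 120, black beans 60.
With no serving limits, spend the whole cost allowance on spinach: $4.31 / $0.95 × 172 mg = 780.3 mg.

780.3 mg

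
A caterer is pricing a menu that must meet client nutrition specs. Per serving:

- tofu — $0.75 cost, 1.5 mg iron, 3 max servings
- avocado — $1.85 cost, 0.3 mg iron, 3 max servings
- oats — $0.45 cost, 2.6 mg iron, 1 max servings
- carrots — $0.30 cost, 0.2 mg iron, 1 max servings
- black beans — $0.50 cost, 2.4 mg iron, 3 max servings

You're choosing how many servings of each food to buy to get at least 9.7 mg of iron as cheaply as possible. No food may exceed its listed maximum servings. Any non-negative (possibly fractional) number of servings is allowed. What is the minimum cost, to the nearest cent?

Cost per mg of iron: oats $0.1731, black beans $0.2083, tofu $0.5000, carrots $1.5000, avocado $6.1667.
Take 1 serving of oats: +2.6 mg iron for $0.45 (total $0.45, still need 7.1 mg).
Take 2.958 servings of black beans: +7.1 mg iron for $1.48 (total $1.93, still need 0.0 mg).
Filling from the cheapest source first is optimal under one linear minimum: $1.93.

$1.93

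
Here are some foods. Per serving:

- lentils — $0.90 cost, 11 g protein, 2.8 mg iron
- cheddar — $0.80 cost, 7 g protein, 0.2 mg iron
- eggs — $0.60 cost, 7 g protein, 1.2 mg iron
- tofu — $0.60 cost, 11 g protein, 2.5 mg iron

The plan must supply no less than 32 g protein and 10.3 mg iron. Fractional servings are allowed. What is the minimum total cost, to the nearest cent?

Check every corner: each single food scaled to meet both minima, and each pair solved so both constraints bind.
lentils only: max(32/11, 10.3/2.8) = 3.679 servings → $3.31.
cheddar only: max(32/7, 10.3/0.2) = 51.5 servings → $41.20.
eggs only: max(32/7, 10.3/1.2) = 8.583 servings → $5.15.
tofu only: max(32/11, 10.3/2.5) = 4.12 servings → $2.47.
lentils + cheddar: the both-tight solution has a negative serving — not a feasible corner.
lentils + eggs: the both-tight solution has a negative serving — not a feasible corner.
lentils + tofu: intersection lies outside the first quadrant.
cheddar + eggs with both targets exact would need a negative amount; discard.
cheddar + tofu: intersection lies outside the first quadrant.
eggs + tofu with both targets exact would need a negative amount; discard.
The minimum over all feasible corners is $2.47.

$2.47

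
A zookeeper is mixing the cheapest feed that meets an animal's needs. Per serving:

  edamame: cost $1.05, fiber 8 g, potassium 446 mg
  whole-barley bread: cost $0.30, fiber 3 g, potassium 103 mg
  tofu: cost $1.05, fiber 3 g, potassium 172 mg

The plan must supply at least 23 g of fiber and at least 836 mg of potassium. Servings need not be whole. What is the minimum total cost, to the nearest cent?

$2.37

With two linear requirements the optimum uses one or two foods; enumerate the corners.
edamame only: max(23/8, 836/446) = 2.875 servings → $3.02.
whole-barley bread only: max(23/3, 836/103) = 8.117 servings → $2.43.
tofu only: max(23/3, 836/172) = 7.667 servings → $8.05.
edamame + whole-barley bread with both tight: 0.2704 servings and 6.946 servings → $2.37.
edamame + tofu with both targets exact would need a negative amount; discard.
whole-barley bread + tofu with both tight: 6.995 servings and 0.6715 servings → $2.80.
So the least-cost plan costs $2.37.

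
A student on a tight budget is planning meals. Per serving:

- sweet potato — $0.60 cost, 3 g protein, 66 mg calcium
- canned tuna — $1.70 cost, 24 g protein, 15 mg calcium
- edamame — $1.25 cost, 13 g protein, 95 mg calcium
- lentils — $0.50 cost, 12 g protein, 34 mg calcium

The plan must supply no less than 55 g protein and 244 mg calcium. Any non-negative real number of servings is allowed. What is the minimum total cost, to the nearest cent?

$3.02

For a min-cost LP with two ≥-constraints, a basic feasible solution has at most two positive variables.
sweet potato only: max(55/3, 244/66) = 18.33 servings → $11.00.
canned tuna only: max(55/24, 244/15) = 16.27 servings → $27.65.
edamame only: max(55/13, 244/95) = 4.231 servings → $5.29.
lentils only: max(55/12, 244/34) = 7.176 servings → $3.59.
sweet potato + canned tuna with both tight: 3.269 servings and 1.883 servings → $5.16.
sweet potato + edamame: intersection lies outside the first quadrant.
sweet potato + lentils with both tight: 1.533 servings and 4.2 servings → $3.02.
canned tuna + edamame with both tight: 0.9847 servings and 2.413 servings → $4.69.
canned tuna + lentils with both targets exact would need a negative amount; discard.
edamame + lentils with both tight: 1.516 servings and 2.941 servings → $3.37.
So the least-cost plan costs $3.02.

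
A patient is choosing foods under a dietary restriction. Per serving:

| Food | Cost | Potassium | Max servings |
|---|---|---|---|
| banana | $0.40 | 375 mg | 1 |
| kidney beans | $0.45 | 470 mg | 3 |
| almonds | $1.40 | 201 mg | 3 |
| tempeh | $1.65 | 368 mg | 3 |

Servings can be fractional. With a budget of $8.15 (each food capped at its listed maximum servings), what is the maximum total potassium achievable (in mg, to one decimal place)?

Potassium per dollar: kidney beans 1044, banana 937.5, tempeh 223, almonds 143.6.
Take 3 servings of kidney beans: spends $1.35, +1410.0 mg potassium (running total 1410.0 mg).
Take 1 serving of banana: spends $0.40, +375.0 mg potassium (running total 1785.0 mg).
Take 3 servings of tempeh: spends $4.95, +1104.0 mg potassium (running total 2889.0 mg).
Take 1.036 servings of almonds: spends $1.45, +208.2 mg potassium (running total 3097.2 mg).
Greedy by best ratio exhausts the cost allowance optimally: 3097.2 mg.

3097.2 mg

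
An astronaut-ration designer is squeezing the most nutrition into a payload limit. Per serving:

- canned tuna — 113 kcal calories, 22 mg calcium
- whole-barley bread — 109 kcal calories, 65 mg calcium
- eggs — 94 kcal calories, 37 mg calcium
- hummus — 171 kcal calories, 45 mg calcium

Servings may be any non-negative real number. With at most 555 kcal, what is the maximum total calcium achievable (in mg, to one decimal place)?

331.0 mg

Calcium per kcal: whole-barley bread 0.5963, eggs 0.3936, hummus 0.2632, canned tuna 0.1947.
With no serving limits, spend the whole calories allowance on whole-barley bread: 555 kcal / 109 kcal × 65 mg = 331.0 mg.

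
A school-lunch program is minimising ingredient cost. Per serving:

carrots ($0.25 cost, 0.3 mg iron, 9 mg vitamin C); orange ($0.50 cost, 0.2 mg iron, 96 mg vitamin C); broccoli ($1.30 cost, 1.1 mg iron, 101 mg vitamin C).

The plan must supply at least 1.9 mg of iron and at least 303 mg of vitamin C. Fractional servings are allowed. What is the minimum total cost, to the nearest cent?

$2.49

A basic optimal solution has at most two foods positive. Try each food alone and each pair with both targets met exactly.
carrots only: max(1.9/0.3, 303/9) = 33.67 servings → $8.42.
orange only: max(1.9/0.2, 303/96) = 9.5 servings → $4.75.
broccoli only: max(1.9/1.1, 303/101) = 3 servings → $3.90.
carrots + orange with both tight: 4.511 servings and 2.733 servings → $2.49.
carrots + broccoli: intersection lies outside the first quadrant.
orange + broccoli with both tight: 1.656 servings and 1.426 servings → $2.68.
So the least-cost plan costs $2.49.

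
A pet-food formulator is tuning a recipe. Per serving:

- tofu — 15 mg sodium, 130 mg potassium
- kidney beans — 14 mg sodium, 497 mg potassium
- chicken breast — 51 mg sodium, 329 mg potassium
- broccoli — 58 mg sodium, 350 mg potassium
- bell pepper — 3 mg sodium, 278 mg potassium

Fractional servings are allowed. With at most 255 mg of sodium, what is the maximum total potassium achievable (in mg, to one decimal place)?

Potassium per mg sodium: bell pepper 92.67, kidney beans 35.5, tofu 8.667, chicken breast 6.451, broccoli 6.034.
With no serving limits, spend the whole sodium allowance on bell pepper: 255 mg / 3 mg × 278 mg = 23630.0 mg.

23630.0 mg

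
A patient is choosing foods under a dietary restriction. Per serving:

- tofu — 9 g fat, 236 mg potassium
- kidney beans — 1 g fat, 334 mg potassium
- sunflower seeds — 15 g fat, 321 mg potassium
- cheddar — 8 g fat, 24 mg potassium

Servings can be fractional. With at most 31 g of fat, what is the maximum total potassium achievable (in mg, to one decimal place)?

10354.0 mg

Potassium per g fat: kidney beans 334, tofu 26.22, sunflower seeds 21.4, cheddar 3.
With no serving limits, spend the whole fat allowance on kidney beans: 31 g / 1 g × 334 mg = 10354.0 mg.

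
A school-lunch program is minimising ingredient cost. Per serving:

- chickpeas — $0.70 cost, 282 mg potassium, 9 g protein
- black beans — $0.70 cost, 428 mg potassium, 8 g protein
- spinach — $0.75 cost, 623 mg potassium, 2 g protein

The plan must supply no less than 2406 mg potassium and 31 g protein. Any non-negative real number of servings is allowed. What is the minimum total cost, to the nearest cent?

$3.55

Check every corner: each single food scaled to meet both minima, and each pair solved so both constraints bind.
chickpeas only: max(2406/282, 31/9) = 8.532 servings → $5.97.
black beans only: max(2406/428, 31/8) = 5.621 servings → $3.94.
spinach only: max(2406/623, 31/2) = 15.5 servings → $11.62.
chickpeas + black beans: the both-tight solution has a negative serving — not a feasible corner.
chickpeas + spinach with both tight: 2.875 servings and 2.56 servings → $3.93.
black beans + spinach with both tight: 3.513 servings and 1.449 servings → $3.55.
The minimum over all feasible corners is $3.55.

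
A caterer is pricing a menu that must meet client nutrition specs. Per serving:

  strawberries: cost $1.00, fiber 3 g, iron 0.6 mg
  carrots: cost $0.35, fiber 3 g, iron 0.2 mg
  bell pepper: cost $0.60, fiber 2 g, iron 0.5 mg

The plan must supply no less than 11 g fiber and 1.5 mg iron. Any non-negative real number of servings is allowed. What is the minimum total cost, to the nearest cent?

$2.05

This is a tiny linear program; its minimum lies at a vertex of the feasible set. List the vertices and price them.
strawberries only: max(11/3, 1.5/0.6) = 3.667 servings → $3.67.
carrots only: max(11/3, 1.5/0.2) = 7.5 servings → $2.62.
bell pepper only: max(11/2, 1.5/0.5) = 5.5 servings → $3.30.
strawberries + carrots with both tight: 1.917 servings and 1.75 servings → $2.53.
strawberries + bell pepper: intersection lies outside the first quadrant.
carrots + bell pepper with both tight: 2.273 servings and 2.091 servings → $2.05.
The minimum over all feasible corners is $2.05.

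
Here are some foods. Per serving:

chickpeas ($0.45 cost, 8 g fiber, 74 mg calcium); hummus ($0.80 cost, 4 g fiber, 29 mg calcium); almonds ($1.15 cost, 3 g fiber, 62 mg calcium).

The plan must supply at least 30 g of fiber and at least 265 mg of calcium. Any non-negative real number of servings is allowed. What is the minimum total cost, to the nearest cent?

$1.69

Two binding constraints pin down two serving amounts, so the optimal mix uses at most two foods. The candidates are each food alone (scaled to the tighter of fiber/calcium) and each pair with both constraints tight.
chickpeas only: max(30/8, 265/74) = 3.75 servings → $1.69.
hummus only: max(30/4, 265/29) = 9.138 servings → $7.31.
almonds only: max(30/3, 265/62) = 10 servings → $11.50.
chickpeas + hummus with both tight: 2.969 servings and 1.562 servings → $2.59.
chickpeas + almonds: intersection lies outside the first quadrant.
hummus + almonds with both tight: 6.615 servings and 1.18 servings → $6.65.
The minimum over all feasible corners is $1.69.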